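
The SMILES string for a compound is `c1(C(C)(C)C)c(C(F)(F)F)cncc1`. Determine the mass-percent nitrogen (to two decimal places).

Atom tally by fragment:
  pyridine ring core → C:5 H:5 N:1
  (− 2 ring H displaced by substituents)
  + C(CH3)3 → C:4 H:9
  + CF3 → C:1 F:3
Element totals:
  C: 10
  H: 12
  F: 3
  N: 1
Molecular formula: C10H12F3N.
Molar mass = 203.207 g/mol.
Mass from N: 1 × 14.007 = 14.007 g/mol.
%N = 14.007 / 203.207 × 100 = 6.89%.

6.89%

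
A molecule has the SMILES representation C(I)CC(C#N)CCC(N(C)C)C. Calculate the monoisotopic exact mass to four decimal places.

294.0593

Atom tally by fragment:
  ICH2 → C:1 H:2 I:1
  CH2 → C:1 H:2
  CH(CN) → C:2 H:1 N:1
  CH2 → C:1 H:2
  CH2 → C:1 H:2
  CH(N(CH3)2) → C:3 H:7 N:1
  CH3 → C:1 H:3
Element totals:
  C: 10
  H: 19
  I: 1
  N: 2
Molecular formula: C10H19IN2.
  M = 10(12.0) + 19(1.007825) + 126.904472 + 2(14.003074)
    = 120.000000 + 19.148675 + 126.904472 + 28.006148 = 294.059295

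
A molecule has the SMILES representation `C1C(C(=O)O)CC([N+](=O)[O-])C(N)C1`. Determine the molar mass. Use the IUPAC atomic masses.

188.18 g/mol

Atom tally by fragment:
  cyclohexane ring core → C:6 H:12
  (− 3 ring H displaced by substituents)
  + COOH → C:1 H:1 O:2
  + NO2 → N:1 O:2
  + NH2 → N:1 H:2
Element totals:
  C: 7
  H: 12
  N: 2
  O: 4
Molecular formula: C7H12N2O4.
  M = 7(12.011) + 12(1.008) + 2(14.007) + 4(15.999)
    = 84.077 + 12.096 + 28.014 + 63.996 = 188.183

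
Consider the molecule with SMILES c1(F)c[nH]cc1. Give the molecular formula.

C4H4FN

Atom tally by fragment:
  pyrrole ring core → C:4 H:5 N:1
  (− 1 ring H displaced by substituents)
  + F → F:1
Element totals:
  C: 4
  H: 4
  F: 1
  N: 1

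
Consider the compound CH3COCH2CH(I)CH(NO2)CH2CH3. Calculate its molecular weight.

Atom tally by fragment:
  CH3COCH2 → C:3 H:5 O:1
  CH(I) → C:1 H:1 I:1
  CH(NO2) → C:1 H:1 N:1 O:2
  CH2 → C:1 H:2
  CH3 → C:1 H:3
Element totals:
  C: 7
  H: 12
  I: 1
  N: 1
  O: 3
Molecular formula: C7H12INO3.
  M = 7(12.011) + 12(1.008) + 126.904 + 14.007 + 3(15.999)
    = 84.077 + 12.096 + 126.904 + 14.007 + 47.997 = 285.081

285.08 g/mol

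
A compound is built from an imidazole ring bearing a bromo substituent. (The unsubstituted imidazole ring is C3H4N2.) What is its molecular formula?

C3H3BrN2

Atom tally by fragment:
  imidazole ring core → C:3 H:4 N:2
  (− 1 ring H displaced by substituents)
  + Br → Br:1
Element totals:
  C: 3
  H: 3
  Br: 1
  N: 2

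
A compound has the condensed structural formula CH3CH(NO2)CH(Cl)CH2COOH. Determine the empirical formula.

Element totals:
  C: 5
  H: 8
  Cl: 1
  N: 1
  O: 4
Molecular formula: C5H8ClNO4.
gcd of subscripts (5, 1, 8, 1, 4) = 1, so the empirical formula equals the molecular formula.

C5H8ClNO4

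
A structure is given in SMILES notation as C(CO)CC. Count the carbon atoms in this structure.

Atom tally by fragment:
  HOCH2CH2 → C:2 H:5 O:1
  CH2 → C:1 H:2
  CH3 → C:1 H:3
Element totals:
  C: 4
  H: 10
  O: 1

4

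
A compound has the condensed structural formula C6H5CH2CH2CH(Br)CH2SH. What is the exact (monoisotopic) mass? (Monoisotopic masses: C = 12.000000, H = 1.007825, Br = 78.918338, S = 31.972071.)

Atom tally by fragment:
  C6H5CH2 → C:7 H:7
  CH2 → C:1 H:2
  CH(Br) → C:1 H:1 Br:1
  CH2SH → C:1 H:3 S:1
Element totals:
  C: 10
  H: 13
  Br: 1
  S: 1
Molecular formula: C10H13BrS.
  M = 10(12.0) + 13(1.007825) + 78.918338 + 31.972071
    = 120.000000 + 13.101725 + 78.918338 + 31.972071 = 243.992134

243.9921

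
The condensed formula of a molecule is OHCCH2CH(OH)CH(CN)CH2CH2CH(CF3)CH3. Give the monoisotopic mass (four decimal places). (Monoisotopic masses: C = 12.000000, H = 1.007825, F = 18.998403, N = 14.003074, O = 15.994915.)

Atom tally by fragment:
  OHCCH2 → C:2 H:3 O:1
  CH(OH) → C:1 H:2 O:1
  CH(CN) → C:2 H:1 N:1
  CH2 → C:1 H:2
  CH2 → C:1 H:2
  CH(CF3) → C:2 H:1 F:3
  CH3 → C:1 H:3
Element totals:
  C: 10
  H: 14
  F: 3
  N: 1
  O: 2
Molecular formula: C10H14F3NO2.
  M = 10(12.0) + 14(1.007825) + 3(18.998403) + 14.003074 + 2(15.994915)
    = 120.000000 + 14.109550 + 56.995209 + 14.003074 + 31.989830 = 237.097663

237.0977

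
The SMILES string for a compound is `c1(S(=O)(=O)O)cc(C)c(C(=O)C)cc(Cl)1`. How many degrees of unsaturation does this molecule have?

Atom tally by fragment:
  benzene ring core → C:6 H:6
  (− 4 ring H displaced by substituents)
  + SO3H → S:1 O:3 H:1
  + CH3 → C:1 H:3
  + COCH3 → C:2 H:3 O:1
  + Cl → Cl:1
Element totals:
  C: 9
  H: 9
  Cl: 1
  O: 4
  S: 1
Molecular formula: C9H9ClO4S.
DoU = (2C + 2 + N − H − X) / 2 = (2·9 + 2 + 0 − 9 − 1) / 2 = 5.

5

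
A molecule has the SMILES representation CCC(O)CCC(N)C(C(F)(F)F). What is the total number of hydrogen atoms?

Atom tally by fragment:
  CH3 → C:1 H:3
  CH2 → C:1 H:2
  CH(OH) → C:1 H:2 O:1
  CH2 → C:1 H:2
  CH2 → C:1 H:2
  CH(NH2) → C:1 H:3 N:1
  CH2CF3 → C:2 H:2 F:3
Element totals:
  C: 8
  H: 16
  F: 3
  N: 1
  O: 1

16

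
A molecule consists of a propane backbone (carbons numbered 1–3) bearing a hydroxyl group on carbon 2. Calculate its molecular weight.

Atom tally by fragment:
  CH3 → C:1 H:3
  CH(OH) → C:1 H:2 O:1
  CH3 → C:1 H:3
Element totals:
  C: 3
  H: 8
  O: 1
Molecular formula: C3H8O.
  M = 3(12.011) + 8(1.008) + 15.999
    = 36.033 + 8.064 + 15.999 = 60.096

60.10 g/mol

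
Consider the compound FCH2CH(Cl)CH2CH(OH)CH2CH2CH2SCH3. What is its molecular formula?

Atom tally by fragment:
  FCH2 → C:1 H:2 F:1
  CH(Cl) → C:1 H:1 Cl:1
  CH2 → C:1 H:2
  CH(OH) → C:1 H:2 O:1
  CH2 → C:1 H:2
  CH2 → C:1 H:2
  CH2SCH3 → C:2 H:5 S:1
Element totals:
  C: 8
  H: 16
  Cl: 1
  F: 1
  O: 1
  S: 1

C8H16ClFOS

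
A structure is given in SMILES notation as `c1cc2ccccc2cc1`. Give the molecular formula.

C10H8

Atom tally by fragment:
  naphthalene ring system core → C:10 H:8
Element totals:
  C: 10
  H: 8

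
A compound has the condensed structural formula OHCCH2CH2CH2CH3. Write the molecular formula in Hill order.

Atom tally by fragment:
  OHCCH2 → C:2 H:3 O:1
  CH2 → C:1 H:2
  CH2 → C:1 H:2
  CH3 → C:1 H:3
Element totals:
  C: 5
  H: 10
  O: 1

C5H10O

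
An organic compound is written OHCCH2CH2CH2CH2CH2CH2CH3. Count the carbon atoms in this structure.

8

Element totals:
  C: 8
  H: 16
  O: 1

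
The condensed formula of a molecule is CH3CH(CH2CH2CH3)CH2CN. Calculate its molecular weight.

111.19 g/mol

Atom tally by fragment:
  CH3 → C:1 H:3
  CH(CH2CH2CH3) → C:4 H:8
  CH2CN → C:2 H:2 N:1
Element totals:
  C: 7
  H: 13
  N: 1
Molecular formula: C7H13N.
  M = 7(12.011) + 13(1.008) + 14.007
    = 84.077 + 13.104 + 14.007 = 111.188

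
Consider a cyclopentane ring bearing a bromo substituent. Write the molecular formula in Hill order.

Atom tally by fragment:
  cyclopentane ring core → C:5 H:10
  (− 1 ring H displaced by substituents)
  + Br → Br:1
Element totals:
  C: 5
  H: 9
  Br: 1

C5H9Br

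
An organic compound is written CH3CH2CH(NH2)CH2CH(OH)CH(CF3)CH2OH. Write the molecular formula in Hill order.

C8H16F3NO2

Atom tally by fragment:
  CH3 → C:1 H:3
  CH2 → C:1 H:2
  CH(NH2) → C:1 H:3 N:1
  CH2 → C:1 H:2
  CH(OH) → C:1 H:2 O:1
  CH(CF3) → C:2 H:1 F:3
  CH2OH → C:1 H:3 O:1
Element totals:
  C: 8
  H: 16
  F: 3
  N: 1
  O: 2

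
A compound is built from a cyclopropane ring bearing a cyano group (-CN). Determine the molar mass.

67.09 g/mol

Atom tally by fragment:
  cyclopropane ring core → C:3 H:6
  (− 1 ring H displaced by substituents)
  + CN → C:1 N:1
Element totals:
  C: 4
  H: 5
  N: 1
Molecular formula: C4H5N.
  M = 4(12.011) + 5(1.008) + 14.007
    = 48.044 + 5.040 + 14.007 = 67.091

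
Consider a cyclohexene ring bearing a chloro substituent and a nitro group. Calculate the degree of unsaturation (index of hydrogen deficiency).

3

Atom tally by fragment:
  cyclohexene ring core → C:6 H:10
  (− 2 ring H displaced by substituents)
  + Cl → Cl:1
  + NO2 → N:1 O:2
Element totals:
  C: 6
  H: 8
  Cl: 1
  N: 1
  O: 2
Molecular formula: C6H8ClNO2.
DoU = (2C + 2 + N − H − X) / 2 = (2·6 + 2 + 1 − 8 − 1) / 2 = 3.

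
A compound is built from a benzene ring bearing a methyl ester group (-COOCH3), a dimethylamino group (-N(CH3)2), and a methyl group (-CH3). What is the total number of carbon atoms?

Atom tally by fragment:
  benzene ring core → C:6 H:6
  (− 3 ring H displaced by substituents)
  + COOCH3 → C:2 H:3 O:2
  + N(CH3)2 → N:1 C:2 H:6
  + CH3 → C:1 H:3
Element totals:
  C: 11
  H: 15
  N: 1
  O: 2

11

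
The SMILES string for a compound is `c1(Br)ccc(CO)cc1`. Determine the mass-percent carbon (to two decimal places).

Atom tally by fragment:
  benzene ring core → C:6 H:6
  (− 2 ring H displaced by substituents)
  + Br → Br:1
  + CH2OH → C:1 H:3 O:1
Element totals:
  C: 7
  H: 7
  Br: 1
  O: 1
Molecular formula: C7H7BrO.
Molar mass = 187.036 g/mol.
Mass from C: 7 × 12.011 = 84.077 g/mol.
%C = 84.077 / 187.036 × 100 = 44.95%.

44.95%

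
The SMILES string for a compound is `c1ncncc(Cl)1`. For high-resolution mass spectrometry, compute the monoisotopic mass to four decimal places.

113.9985

Atom tally by fragment:
  pyrimidine ring core → C:4 H:4 N:2
  (− 1 ring H displaced by substituents)
  + Cl → Cl:1
Element totals:
  C: 4
  H: 3
  Cl: 1
  N: 2
Molecular formula: C4H3ClN2.
  M = 4(12.0) + 3(1.007825) + 34.968853 + 2(14.003074)
    = 48.000000 + 3.023475 + 34.968853 + 28.006148 = 113.998476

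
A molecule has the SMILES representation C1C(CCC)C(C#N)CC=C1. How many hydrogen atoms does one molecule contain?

15

Atom tally by fragment:
  cyclohexene ring core → C:6 H:10
  (− 2 ring H displaced by substituents)
  + CH2CH2CH3 → C:3 H:7
  + CN → C:1 N:1
Element totals:
  C: 10
  H: 15
  N: 1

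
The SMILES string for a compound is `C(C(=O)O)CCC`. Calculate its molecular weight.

Atom tally by fragment:
  HOOCCH2 → C:2 H:3 O:2
  CH2 → C:1 H:2
  CH2 → C:1 H:2
  CH3 → C:1 H:3
Element totals:
  C: 5
  H: 10
  O: 2
Molecular formula: C5H10O2.
  M = 5(12.011) + 10(1.008) + 2(15.999)
    = 60.055 + 10.080 + 31.998 = 102.133

102.13 g/mol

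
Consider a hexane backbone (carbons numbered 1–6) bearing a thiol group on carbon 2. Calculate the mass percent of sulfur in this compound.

Atom tally by fragment:
  CH3 → C:1 H:3
  CH(SH) → C:1 H:2 S:1
  CH2 → C:1 H:2
  CH2 → C:1 H:2
  CH2 → C:1 H:2
  CH3 → C:1 H:3
Element totals:
  C: 6
  H: 14
  S: 1
Molecular formula: C6H14S.
Molar mass = 118.238 g/mol.
Mass from S: 1 × 32.06 = 32.060 g/mol.
%S = 32.060 / 118.238 × 100 = 27.11%.

27.11%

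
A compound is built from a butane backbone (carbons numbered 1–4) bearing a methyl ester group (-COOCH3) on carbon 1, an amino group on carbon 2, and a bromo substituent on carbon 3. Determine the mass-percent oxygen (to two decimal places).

15.23%

Atom tally by fragment:
  CH3OOCCH2 → C:3 H:5 O:2
  CH(NH2) → C:1 H:3 N:1
  CH(Br) → C:1 H:1 Br:1
  CH3 → C:1 H:3
Element totals:
  C: 6
  H: 12
  Br: 1
  N: 1
  O: 2
Molecular formula: C6H12BrNO2.
Molar mass = 210.071 g/mol.
Mass from O: 2 × 15.999 = 31.998 g/mol.
%O = 31.998 / 210.071 × 100 = 15.23%.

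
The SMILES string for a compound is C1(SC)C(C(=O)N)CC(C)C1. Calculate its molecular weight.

Atom tally by fragment:
  cyclopentane ring core → C:5 H:10
  (− 3 ring H displaced by substituents)
  + SCH3 → C:1 H:3 S:1
  + CONH2 → C:1 H:2 O:1 N:1
  + CH3 → C:1 H:3
Element totals:
  C: 8
  H: 15
  N: 1
  O: 1
  S: 1
Molecular formula: C8H15NOS.
  M = 8(12.011) + 15(1.008) + 14.007 + 15.999 + 32.06
    = 96.088 + 15.120 + 14.007 + 15.999 + 32.060 = 173.274

173.27 g/mol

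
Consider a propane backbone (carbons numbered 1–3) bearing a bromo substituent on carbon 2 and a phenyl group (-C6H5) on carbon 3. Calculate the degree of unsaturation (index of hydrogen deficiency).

4

Atom tally by fragment:
  CH3 → C:1 H:3
  CH(Br) → C:1 H:1 Br:1
  CH2C6H5 → C:7 H:7
Element totals:
  C: 9
  H: 11
  Br: 1
Molecular formula: C9H11Br.
DoU = (2C + 2 + N − H − X) / 2 = (2·9 + 2 + 0 − 11 − 1) / 2 = 4.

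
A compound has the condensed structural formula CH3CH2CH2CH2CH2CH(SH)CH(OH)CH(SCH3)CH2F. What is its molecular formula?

Atom tally by fragment:
  CH3 → C:1 H:3
  CH2 → C:1 H:2
  CH2 → C:1 H:2
  CH2 → C:1 H:2
  CH2 → C:1 H:2
  CH(SH) → C:1 H:2 S:1
  CH(OH) → C:1 H:2 O:1
  CH(SCH3) → C:2 H:4 S:1
  CH2F → C:1 H:2 F:1
Element totals:
  C: 10
  H: 21
  F: 1
  O: 1
  S: 2

C10H21FOS2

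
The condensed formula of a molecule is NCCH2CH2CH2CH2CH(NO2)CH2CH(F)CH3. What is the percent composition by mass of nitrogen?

13.85%

Element totals:
  C: 9
  H: 15
  F: 1
  N: 2
  O: 2
Molecular formula: C9H15FN2O2.
Molar mass = 202.229 g/mol.
Mass from N: 2 × 14.007 = 28.014 g/mol.
%N = 28.014 / 202.229 × 100 = 13.85%.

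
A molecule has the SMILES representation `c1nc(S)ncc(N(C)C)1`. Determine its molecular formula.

C6H9N3S

Atom tally by fragment:
  pyrimidine ring core → C:4 H:4 N:2
  (− 2 ring H displaced by substituents)
  + SH → S:1 H:1
  + N(CH3)2 → N:1 C:2 H:6
Element totals:
  C: 6
  H: 9
  N: 3
  S: 1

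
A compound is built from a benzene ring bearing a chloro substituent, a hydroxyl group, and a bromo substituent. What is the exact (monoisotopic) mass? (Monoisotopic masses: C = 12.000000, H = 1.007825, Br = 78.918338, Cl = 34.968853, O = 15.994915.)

205.9134

Atom tally by fragment:
  benzene ring core → C:6 H:6
  (− 3 ring H displaced by substituents)
  + Cl → Cl:1
  + OH → O:1 H:1
  + Br → Br:1
Element totals:
  C: 6
  H: 4
  Br: 1
  Cl: 1
  O: 1
Molecular formula: C6H4BrClO.
  M = 6(12.0) + 4(1.007825) + 78.918338 + 34.968853 + 15.994915
    = 72.000000 + 4.031300 + 78.918338 + 34.968853 + 15.994915 = 205.913406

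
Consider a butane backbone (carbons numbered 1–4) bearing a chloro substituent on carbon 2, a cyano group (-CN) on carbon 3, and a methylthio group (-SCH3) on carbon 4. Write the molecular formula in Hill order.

C6H10ClNS

Atom tally by fragment:
  CH3 → C:1 H:3
  CH(Cl) → C:1 H:1 Cl:1
  CH(CN) → C:2 H:1 N:1
  CH2SCH3 → C:2 H:5 S:1
Element totals:
  C: 6
  H: 10
  Cl: 1
  N: 1
  S: 1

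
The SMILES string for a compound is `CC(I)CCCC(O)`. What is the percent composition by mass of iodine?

55.64%

Atom tally by fragment:
  CH3 → C:1 H:3
  CH(I) → C:1 H:1 I:1
  CH2 → C:1 H:2
  CH2 → C:1 H:2
  CH2 → C:1 H:2
  CH2OH → C:1 H:3 O:1
Element totals:
  C: 6
  H: 13
  I: 1
  O: 1
Molecular formula: C6H13IO.
Molar mass = 228.073 g/mol.
Mass from I: 1 × 126.904 = 126.904 g/mol.
%I = 126.904 / 228.073 × 100 = 55.64%.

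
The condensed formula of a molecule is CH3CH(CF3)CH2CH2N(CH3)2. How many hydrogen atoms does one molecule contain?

Atom tally by fragment:
  CH3 → C:1 H:3
  CH(CF3) → C:2 H:1 F:3
  CH2 → C:1 H:2
  CH2N(CH3)2 → C:3 H:8 N:1
Element totals:
  C: 7
  H: 14
  F: 3
  N: 1

14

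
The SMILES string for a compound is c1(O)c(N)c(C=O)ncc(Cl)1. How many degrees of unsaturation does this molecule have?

Atom tally by fragment:
  pyridine ring core → C:5 H:5 N:1
  (− 4 ring H displaced by substituents)
  + OH → O:1 H:1
  + NH2 → N:1 H:2
  + CHO → C:1 H:1 O:1
  + Cl → Cl:1
Element totals:
  C: 6
  H: 5
  Cl: 1
  N: 2
  O: 2
Molecular formula: C6H5ClN2O2.
DoU = (2C + 2 + N − H − X) / 2 = (2·6 + 2 + 2 − 5 − 1) / 2 = 5.

5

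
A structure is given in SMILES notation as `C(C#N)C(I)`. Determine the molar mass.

180.98 g/mol

Atom tally by fragment:
  NCCH2 → C:2 H:2 N:1
  CH2I → C:1 H:2 I:1
Element totals:
  C: 3
  H: 4
  I: 1
  N: 1
Molecular formula: C3H4IN.
  M = 3(12.011) + 4(1.008) + 126.904 + 14.007
    = 36.033 + 4.032 + 126.904 + 14.007 = 180.976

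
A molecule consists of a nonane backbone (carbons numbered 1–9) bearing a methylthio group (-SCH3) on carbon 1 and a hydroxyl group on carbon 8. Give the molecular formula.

C10H22OS

Atom tally by fragment:
  CH3SCH2 → C:2 H:5 S:1
  CH2 → C:1 H:2
  CH2 → C:1 H:2
  CH2 → C:1 H:2
  CH2 → C:1 H:2
  CH2 → C:1 H:2
  CH2 → C:1 H:2
  CH(OH) → C:1 H:2 O:1
  CH3 → C:1 H:3
Element totals:
  C: 10
  H: 22
  O: 1
  S: 1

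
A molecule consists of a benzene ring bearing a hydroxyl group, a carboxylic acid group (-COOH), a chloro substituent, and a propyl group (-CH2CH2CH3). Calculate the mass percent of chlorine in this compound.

Atom tally by fragment:
  benzene ring core → C:6 H:6
  (− 4 ring H displaced by substituents)
  + OH → O:1 H:1
  + COOH → C:1 H:1 O:2
  + Cl → Cl:1
  + CH2CH2CH3 → C:3 H:7
Element totals:
  C: 10
  H: 11
  Cl: 1
  O: 3
Molecular formula: C10H11ClO3.
Molar mass = 214.645 g/mol.
Mass from Cl: 1 × 35.45 = 35.450 g/mol.
%Cl = 35.450 / 214.645 × 100 = 16.52%.

16.52%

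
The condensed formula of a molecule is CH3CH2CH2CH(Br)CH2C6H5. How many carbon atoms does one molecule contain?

Atom tally by fragment:
  CH3 → C:1 H:3
  CH2 → C:1 H:2
  CH2 → C:1 H:2
  CH(Br) → C:1 H:1 Br:1
  CH2C6H5 → C:7 H:7
Element totals:
  C: 11
  H: 15
  Br: 1

11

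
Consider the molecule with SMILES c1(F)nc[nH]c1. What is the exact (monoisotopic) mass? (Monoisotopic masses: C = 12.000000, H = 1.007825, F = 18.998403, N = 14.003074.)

86.0280

Atom tally by fragment:
  imidazole ring core → C:3 H:4 N:2
  (− 1 ring H displaced by substituents)
  + F → F:1
Element totals:
  C: 3
  H: 3
  F: 1
  N: 2
Molecular formula: C3H3FN2.
  M = 3(12.0) + 3(1.007825) + 18.998403 + 2(14.003074)
    = 36.000000 + 3.023475 + 18.998403 + 28.006148 = 86.028026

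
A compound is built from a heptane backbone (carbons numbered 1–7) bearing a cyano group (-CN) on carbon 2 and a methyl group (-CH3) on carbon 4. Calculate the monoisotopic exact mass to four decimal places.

139.1361

Atom tally by fragment:
  CH3 → C:1 H:3
  CH(CN) → C:2 H:1 N:1
  CH2 → C:1 H:2
  CH(CH3) → C:2 H:4
  CH2 → C:1 H:2
  CH2 → C:1 H:2
  CH3 → C:1 H:3
Element totals:
  C: 9
  H: 17
  N: 1
Molecular formula: C9H17N.
  M = 9(12.0) + 17(1.007825) + 14.003074
    = 108.000000 + 17.133025 + 14.003074 = 139.136099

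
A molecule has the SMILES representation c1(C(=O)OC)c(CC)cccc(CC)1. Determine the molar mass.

Atom tally by fragment:
  benzene ring core → C:6 H:6
  (− 3 ring H displaced by substituents)
  + COOCH3 → C:2 H:3 O:2
  + C2H5 → C:2 H:5
  + C2H5 → C:2 H:5
Element totals:
  C: 12
  H: 16
  O: 2
Molecular formula: C12H16O2.
  M = 12(12.011) + 16(1.008) + 2(15.999)
    = 144.132 + 16.128 + 31.998 = 192.258

192.26 g/mol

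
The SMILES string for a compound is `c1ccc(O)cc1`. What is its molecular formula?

Atom tally by fragment:
  benzene ring core → C:6 H:6
  (− 1 ring H displaced by substituents)
  + OH → O:1 H:1
Element totals:
  C: 6
  H: 6
  O: 1

C6H6O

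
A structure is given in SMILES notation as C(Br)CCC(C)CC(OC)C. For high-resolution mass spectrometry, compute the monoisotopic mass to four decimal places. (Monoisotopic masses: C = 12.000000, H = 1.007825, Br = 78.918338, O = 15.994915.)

Atom tally by fragment:
  BrCH2 → C:1 H:2 Br:1
  CH2 → C:1 H:2
  CH2 → C:1 H:2
  CH(CH3) → C:2 H:4
  CH2 → C:1 H:2
  CH(OCH3) → C:2 H:4 O:1
  CH3 → C:1 H:3
Element totals:
  C: 9
  H: 19
  Br: 1
  O: 1
Molecular formula: C9H19BrO.
  M = 9(12.0) + 19(1.007825) + 78.918338 + 15.994915
    = 108.000000 + 19.148675 + 78.918338 + 15.994915 = 222.061928

222.0619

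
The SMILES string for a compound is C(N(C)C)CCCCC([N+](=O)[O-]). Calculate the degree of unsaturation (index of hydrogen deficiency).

1

Atom tally by fragment:
  (CH3)2NCH2 → C:3 H:8 N:1
  CH2 → C:1 H:2
  CH2 → C:1 H:2
  CH2 → C:1 H:2
  CH2 → C:1 H:2
  CH2NO2 → C:1 H:2 N:1 O:2
Element totals:
  C: 8
  H: 18
  N: 2
  O: 2
Molecular formula: C8H18N2O2.
DoU = (2C + 2 + N − H − X) / 2 = (2·8 + 2 + 2 − 18 − 0) / 2 = 1.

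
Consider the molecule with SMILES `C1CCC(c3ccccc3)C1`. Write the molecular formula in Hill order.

Atom tally by fragment:
  cyclopentane ring core → C:5 H:10
  (− 1 ring H displaced by substituents)
  + C6H5 → C:6 H:5
Element totals:
  C: 11
  H: 14

C11H14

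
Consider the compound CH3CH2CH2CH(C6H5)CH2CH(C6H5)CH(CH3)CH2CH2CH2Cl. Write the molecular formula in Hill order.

Element totals:
  C: 23
  H: 31
  Cl: 1

C23H31Cl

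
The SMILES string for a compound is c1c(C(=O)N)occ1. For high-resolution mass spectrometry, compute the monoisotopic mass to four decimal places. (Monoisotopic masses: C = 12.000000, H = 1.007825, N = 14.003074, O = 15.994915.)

Atom tally by fragment:
  furan ring core → C:4 H:4 O:1
  (− 1 ring H displaced by substituents)
  + CONH2 → C:1 H:2 O:1 N:1
Element totals:
  C: 5
  H: 5
  N: 1
  O: 2
Molecular formula: C5H5NO2.
  M = 5(12.0) + 5(1.007825) + 14.003074 + 2(15.994915)
    = 60.000000 + 5.039125 + 14.003074 + 31.989830 = 111.032029

111.0320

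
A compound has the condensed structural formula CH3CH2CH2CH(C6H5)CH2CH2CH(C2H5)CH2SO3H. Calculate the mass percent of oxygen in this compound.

Element totals:
  C: 16
  H: 26
  O: 3
  S: 1
Molecular formula: C16H26O3S.
Molar mass = 298.441 g/mol.
Mass from O: 3 × 15.999 = 47.997 g/mol.
%O = 47.997 / 298.441 × 100 = 16.08%.

16.08%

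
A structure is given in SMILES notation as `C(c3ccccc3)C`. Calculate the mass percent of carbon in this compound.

90.51%

Atom tally by fragment:
  C6H5CH2 → C:7 H:7
  CH3 → C:1 H:3
Element totals:
  C: 8
  H: 10
Molecular formula: C8H10.
Molar mass = 106.168 g/mol.
Mass from C: 8 × 12.011 = 96.088 g/mol.
%C = 96.088 / 106.168 × 100 = 90.51%.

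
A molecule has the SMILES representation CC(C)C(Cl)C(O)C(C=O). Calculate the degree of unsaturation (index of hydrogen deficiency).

1

Atom tally by fragment:
  CH3 → C:1 H:3
  CH(CH3) → C:2 H:4
  CH(Cl) → C:1 H:1 Cl:1
  CH(OH) → C:1 H:2 O:1
  CH2CHO → C:2 H:3 O:1
Element totals:
  C: 7
  H: 13
  Cl: 1
  O: 2
Molecular formula: C7H13ClO2.
DoU = (2C + 2 + N − H − X) / 2 = (2·7 + 2 + 0 − 13 − 1) / 2 = 1.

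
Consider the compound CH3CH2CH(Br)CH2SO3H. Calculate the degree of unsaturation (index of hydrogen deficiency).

Element totals:
  C: 4
  H: 9
  Br: 1
  O: 3
  S: 1
Molecular formula: C4H9BrO3S.
DoU = (2C + 2 + N − H − X) / 2 = (2·4 + 2 + 0 − 9 − 1) / 2 = 0.

0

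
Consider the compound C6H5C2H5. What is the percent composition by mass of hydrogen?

Atom tally by fragment:
  benzene ring core → C:6 H:6
  (− 1 ring H displaced by substituents)
  + C2H5 → C:2 H:5
Element totals:
  C: 8
  H: 10
Molecular formula: C8H10.
Molar mass = 106.168 g/mol.
Mass from H: 10 × 1.008 = 10.080 g/mol.
%H = 10.080 / 106.168 × 100 = 9.49%.

9.49%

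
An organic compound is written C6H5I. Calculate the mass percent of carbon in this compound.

Atom tally by fragment:
  benzene ring core → C:6 H:6
  (− 1 ring H displaced by substituents)
  + I → I:1
Element totals:
  C: 6
  H: 5
  I: 1
Molecular formula: C6H5I.
Molar mass = 204.010 g/mol.
Mass from C: 6 × 12.011 = 72.066 g/mol.
%C = 72.066 / 204.010 × 100 = 35.32%.

35.32%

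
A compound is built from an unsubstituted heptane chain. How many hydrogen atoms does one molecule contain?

Atom tally by fragment:
  CH3 → C:1 H:3
  CH2 → C:1 H:2
  CH2 → C:1 H:2
  CH2 → C:1 H:2
  CH2 → C:1 H:2
  CH2 → C:1 H:2
  CH3 → C:1 H:3
Element totals:
  C: 7
  H: 16

16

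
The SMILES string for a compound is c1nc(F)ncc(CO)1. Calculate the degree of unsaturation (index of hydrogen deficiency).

Atom tally by fragment:
  pyrimidine ring core → C:4 H:4 N:2
  (− 2 ring H displaced by substituents)
  + F → F:1
  + CH2OH → C:1 H:3 O:1
Element totals:
  C: 5
  H: 5
  F: 1
  N: 2
  O: 1
Molecular formula: C5H5FN2O.
DoU = (2C + 2 + N − H − X) / 2 = (2·5 + 2 + 2 − 5 − 1) / 2 = 4.

4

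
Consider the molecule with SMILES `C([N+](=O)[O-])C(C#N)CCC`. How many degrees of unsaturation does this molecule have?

3

Atom tally by fragment:
  O2NCH2 → C:1 H:2 N:1 O:2
  CH(CN) → C:2 H:1 N:1
  CH2 → C:1 H:2
  CH2 → C:1 H:2
  CH3 → C:1 H:3
Element totals:
  C: 6
  H: 10
  N: 2
  O: 2
Molecular formula: C6H10N2O2.
DoU = (2C + 2 + N − H − X) / 2 = (2·6 + 2 + 2 − 10 − 0) / 2 = 3.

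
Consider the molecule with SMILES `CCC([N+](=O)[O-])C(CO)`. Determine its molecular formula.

Atom tally by fragment:
  CH3 → C:1 H:3
  CH2 → C:1 H:2
  CH(NO2) → C:1 H:1 N:1 O:2
  CH2CH2OH → C:2 H:5 O:1
Element totals:
  C: 5
  H: 11
  N: 1
  O: 3

C5H11NO3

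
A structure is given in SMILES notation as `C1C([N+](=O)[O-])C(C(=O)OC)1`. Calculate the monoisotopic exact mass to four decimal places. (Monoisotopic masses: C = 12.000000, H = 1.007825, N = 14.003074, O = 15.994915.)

145.0375

Atom tally by fragment:
  cyclopropane ring core → C:3 H:6
  (− 2 ring H displaced by substituents)
  + NO2 → N:1 O:2
  + COOCH3 → C:2 H:3 O:2
Element totals:
  C: 5
  H: 7
  N: 1
  O: 4
Molecular formula: C5H7NO4.
  M = 5(12.0) + 7(1.007825) + 14.003074 + 4(15.994915)
    = 60.000000 + 7.054775 + 14.003074 + 63.979660 = 145.037509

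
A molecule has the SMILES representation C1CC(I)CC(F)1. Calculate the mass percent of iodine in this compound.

Atom tally by fragment:
  cyclopentane ring core → C:5 H:10
  (− 2 ring H displaced by substituents)
  + I → I:1
  + F → F:1
Element totals:
  C: 5
  H: 8
  F: 1
  I: 1
Molecular formula: C5H8FI.
Molar mass = 214.021 g/mol.
Mass from I: 1 × 126.904 = 126.904 g/mol.
%I = 126.904 / 214.021 × 100 = 59.30%.

59.30%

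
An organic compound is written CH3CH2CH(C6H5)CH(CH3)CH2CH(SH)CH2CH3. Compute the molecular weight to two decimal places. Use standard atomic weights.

Atom tally by fragment:
  CH3 → C:1 H:3
  CH2 → C:1 H:2
  CH(C6H5) → C:7 H:6
  CH(CH3) → C:2 H:4
  CH2 → C:1 H:2
  CH(SH) → C:1 H:2 S:1
  CH2 → C:1 H:2
  CH3 → C:1 H:3
Element totals:
  C: 15
  H: 24
  S: 1
Molecular formula: C15H24S.
  M = 15(12.011) + 24(1.008) + 32.06
    = 180.165 + 24.192 + 32.060 = 236.417

236.42 g/mol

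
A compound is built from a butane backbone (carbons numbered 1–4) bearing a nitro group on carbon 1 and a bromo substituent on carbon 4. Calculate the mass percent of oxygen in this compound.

Atom tally by fragment:
  O2NCH2 → C:1 H:2 N:1 O:2
  CH2 → C:1 H:2
  CH2 → C:1 H:2
  CH2Br → C:1 H:2 Br:1
Element totals:
  C: 4
  H: 8
  Br: 1
  N: 1
  O: 2
Molecular formula: C4H8BrNO2.
Molar mass = 182.017 g/mol.
Mass from O: 2 × 15.999 = 31.998 g/mol.
%O = 31.998 / 182.017 × 100 = 17.58%.

17.58%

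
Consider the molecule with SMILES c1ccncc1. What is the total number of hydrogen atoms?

Atom tally by fragment:
  pyridine ring core → C:5 H:5 N:1
Element totals:
  C: 5
  H: 5
  N: 1

5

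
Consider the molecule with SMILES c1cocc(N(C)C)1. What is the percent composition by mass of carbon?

Atom tally by fragment:
  furan ring core → C:4 H:4 O:1
  (− 1 ring H displaced by substituents)
  + N(CH3)2 → N:1 C:2 H:6
Element totals:
  C: 6
  H: 9
  N: 1
  O: 1
Molecular formula: C6H9NO.
Molar mass = 111.144 g/mol.
Mass from C: 6 × 12.011 = 72.066 g/mol.
%C = 72.066 / 111.144 × 100 = 64.84%.

64.84%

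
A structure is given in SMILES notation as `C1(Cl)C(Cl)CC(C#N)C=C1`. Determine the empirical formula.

Atom tally by fragment:
  cyclohexene ring core → C:6 H:10
  (− 3 ring H displaced by substituents)
  + Cl → Cl:1
  + Cl → Cl:1
  + CN → C:1 N:1
Element totals:
  C: 7
  H: 7
  Cl: 2
  N: 1
Molecular formula: C7H7Cl2N.
gcd of subscripts (7, 2, 7, 1) = 1, so the empirical formula equals the molecular formula.

C7H7Cl2N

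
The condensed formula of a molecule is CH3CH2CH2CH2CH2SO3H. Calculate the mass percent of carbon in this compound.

39.46%

Element totals:
  C: 5
  H: 12
  O: 3
  S: 1
Molecular formula: C5H12O3S.
Molar mass = 152.208 g/mol.
Mass from C: 5 × 12.011 = 60.055 g/mol.
%C = 60.055 / 152.208 × 100 = 39.46%.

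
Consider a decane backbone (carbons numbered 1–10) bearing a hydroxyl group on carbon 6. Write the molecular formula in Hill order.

C10H22O

Atom tally by fragment:
  CH3 → C:1 H:3
  CH2 → C:1 H:2
  CH2 → C:1 H:2
  CH2 → C:1 H:2
  CH2 → C:1 H:2
  CH(OH) → C:1 H:2 O:1
  CH2 → C:1 H:2
  CH2 → C:1 H:2
  CH2 → C:1 H:2
  CH3 → C:1 H:3
Element totals:
  C: 10
  H: 22
  O: 1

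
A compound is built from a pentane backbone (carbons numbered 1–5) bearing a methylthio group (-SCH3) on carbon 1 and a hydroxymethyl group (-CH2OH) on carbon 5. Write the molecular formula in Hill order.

Atom tally by fragment:
  CH3SCH2 → C:2 H:5 S:1
  CH2 → C:1 H:2
  CH2 → C:1 H:2
  CH2 → C:1 H:2
  CH2CH2OH → C:2 H:5 O:1
Element totals:
  C: 7
  H: 16
  O: 1
  S: 1

C7H16OS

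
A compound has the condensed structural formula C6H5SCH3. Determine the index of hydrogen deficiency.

4

Atom tally by fragment:
  benzene ring core → C:6 H:6
  (− 1 ring H displaced by substituents)
  + SCH3 → C:1 H:3 S:1
Element totals:
  C: 7
  H: 8
  S: 1
Molecular formula: C7H8S.
DoU = (2C + 2 + N − H − X) / 2 = (2·7 + 2 + 0 − 8 − 0) / 2 = 4.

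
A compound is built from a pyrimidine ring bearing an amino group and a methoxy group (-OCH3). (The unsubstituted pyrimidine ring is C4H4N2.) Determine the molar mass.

Atom tally by fragment:
  pyrimidine ring core → C:4 H:4 N:2
  (− 2 ring H displaced by substituents)
  + NH2 → N:1 H:2
  + OCH3 → C:1 H:3 O:1
Element totals:
  C: 5
  H: 7
  N: 3
  O: 1
Molecular formula: C5H7N3O.
  M = 5(12.011) + 7(1.008) + 3(14.007) + 15.999
    = 60.055 + 7.056 + 42.021 + 15.999 = 125.131

125.13 g/mol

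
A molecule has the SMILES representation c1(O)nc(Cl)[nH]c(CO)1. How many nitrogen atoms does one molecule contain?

Atom tally by fragment:
  imidazole ring core → C:3 H:4 N:2
  (− 3 ring H displaced by substituents)
  + OH → O:1 H:1
  + Cl → Cl:1
  + CH2OH → C:1 H:3 O:1
Element totals:
  C: 4
  H: 5
  Cl: 1
  N: 2
  O: 2

2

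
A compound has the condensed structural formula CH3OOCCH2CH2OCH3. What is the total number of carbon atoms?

Atom tally by fragment:
  CH3OOCCH2 → C:3 H:5 O:2
  CH2OCH3 → C:2 H:5 O:1
Element totals:
  C: 5
  H: 10
  O: 3

5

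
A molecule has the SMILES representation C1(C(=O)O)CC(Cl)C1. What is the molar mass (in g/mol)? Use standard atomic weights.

134.56 g/mol

Atom tally by fragment:
  cyclobutane ring core → C:4 H:8
  (− 2 ring H displaced by substituents)
  + COOH → C:1 H:1 O:2
  + Cl → Cl:1
Element totals:
  C: 5
  H: 7
  Cl: 1
  O: 2
Molecular formula: C5H7ClO2.
  M = 5(12.011) + 7(1.008) + 35.45 + 2(15.999)
    = 60.055 + 7.056 + 35.450 + 31.998 = 134.559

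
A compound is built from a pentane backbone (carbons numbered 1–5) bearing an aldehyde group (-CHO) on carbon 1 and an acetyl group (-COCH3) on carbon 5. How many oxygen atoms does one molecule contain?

Atom tally by fragment:
  OHCCH2 → C:2 H:3 O:1
  CH2 → C:1 H:2
  CH2 → C:1 H:2
  CH2 → C:1 H:2
  CH2COCH3 → C:3 H:5 O:1
Element totals:
  C: 8
  H: 14
  O: 2

2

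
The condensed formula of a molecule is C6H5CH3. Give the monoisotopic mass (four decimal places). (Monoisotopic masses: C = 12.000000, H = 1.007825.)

92.0626

Element totals:
  C: 7
  H: 8
Molecular formula: C7H8.
  M = 7(12.0) + 8(1.007825)
    = 84.000000 + 8.062600 = 92.062600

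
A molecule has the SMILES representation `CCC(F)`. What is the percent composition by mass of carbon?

Atom tally by fragment:
  CH3 → C:1 H:3
  CH2 → C:1 H:2
  CH2F → C:1 H:2 F:1
Element totals:
  C: 3
  H: 7
  F: 1
Molecular formula: C3H7F.
Molar mass = 62.087 g/mol.
Mass from C: 3 × 12.011 = 36.033 g/mol.
%C = 36.033 / 62.087 × 100 = 58.04%.

58.04%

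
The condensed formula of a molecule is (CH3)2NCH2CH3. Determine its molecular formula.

Atom tally by fragment:
  (CH3)2NCH2 → C:3 H:8 N:1
  CH3 → C:1 H:3
Element totals:
  C: 4
  H: 11
  N: 1

C4H11N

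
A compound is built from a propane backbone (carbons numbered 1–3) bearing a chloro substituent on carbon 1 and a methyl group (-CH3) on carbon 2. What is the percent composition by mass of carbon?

Atom tally by fragment:
  ClCH2 → C:1 H:2 Cl:1
  CH(CH3) → C:2 H:4
  CH3 → C:1 H:3
Element totals:
  C: 4
  H: 9
  Cl: 1
Molecular formula: C4H9Cl.
Molar mass = 92.566 g/mol.
Mass from C: 4 × 12.011 = 48.044 g/mol.
%C = 48.044 / 92.566 × 100 = 51.90%.

51.90%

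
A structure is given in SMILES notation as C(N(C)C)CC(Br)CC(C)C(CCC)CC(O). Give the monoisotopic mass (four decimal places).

Atom tally by fragment:
  (CH3)2NCH2 → C:3 H:8 N:1
  CH2 → C:1 H:2
  CH(Br) → C:1 H:1 Br:1
  CH2 → C:1 H:2
  CH(CH3) → C:2 H:4
  CH(CH2CH2CH3) → C:4 H:8
  CH2 → C:1 H:2
  CH2OH → C:1 H:3 O:1
Element totals:
  C: 14
  H: 30
  Br: 1
  N: 1
  O: 1
Molecular formula: C14H30BrNO.
  M = 14(12.0) + 30(1.007825) + 78.918338 + 14.003074 + 15.994915
    = 168.000000 + 30.234750 + 78.918338 + 14.003074 + 15.994915 = 307.151077

307.1511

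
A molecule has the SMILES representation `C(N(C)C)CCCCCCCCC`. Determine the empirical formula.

C12H27N

Atom tally by fragment:
  (CH3)2NCH2 → C:3 H:8 N:1
  CH2 → C:1 H:2
  CH2 → C:1 H:2
  CH2 → C:1 H:2
  CH2 → C:1 H:2
  CH2 → C:1 H:2
  CH2 → C:1 H:2
  CH2 → C:1 H:2
  CH2 → C:1 H:2
  CH3 → C:1 H:3
Element totals:
  C: 12
  H: 27
  N: 1
Molecular formula: C12H27N.
gcd of subscripts (12, 27, 1) = 1, so the empirical formula equals the molecular formula.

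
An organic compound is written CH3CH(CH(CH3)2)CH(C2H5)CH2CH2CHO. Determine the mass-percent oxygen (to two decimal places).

Element totals:
  C: 11
  H: 22
  O: 1
Molecular formula: C11H22O.
Molar mass = 170.296 g/mol.
Mass from O: 1 × 15.999 = 15.999 g/mol.
%O = 15.999 / 170.296 × 100 = 9.39%.

9.39%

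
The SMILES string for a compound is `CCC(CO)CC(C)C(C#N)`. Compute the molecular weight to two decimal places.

155.24 g/mol

Atom tally by fragment:
  CH3 → C:1 H:3
  CH2 → C:1 H:2
  CH(CH2OH) → C:2 H:4 O:1
  CH2 → C:1 H:2
  CH(CH3) → C:2 H:4
  CH2CN → C:2 H:2 N:1
Element totals:
  C: 9
  H: 17
  N: 1
  O: 1
Molecular formula: C9H17NO.
  M = 9(12.011) + 17(1.008) + 14.007 + 15.999
    = 108.099 + 17.136 + 14.007 + 15.999 = 155.241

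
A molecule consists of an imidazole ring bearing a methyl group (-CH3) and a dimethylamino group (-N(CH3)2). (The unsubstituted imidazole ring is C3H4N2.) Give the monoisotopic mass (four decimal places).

Atom tally by fragment:
  imidazole ring core → C:3 H:4 N:2
  (− 2 ring H displaced by substituents)
  + CH3 → C:1 H:3
  + N(CH3)2 → N:1 C:2 H:6
Element totals:
  C: 6
  H: 11
  N: 3
Molecular formula: C6H11N3.
  M = 6(12.0) + 11(1.007825) + 3(14.003074)
    = 72.000000 + 11.086075 + 42.009222 = 125.095297

125.0953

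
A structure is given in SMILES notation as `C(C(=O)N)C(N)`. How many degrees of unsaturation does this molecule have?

Atom tally by fragment:
  H2NOCCH2 → C:2 H:4 O:1 N:1
  CH2NH2 → C:1 H:4 N:1
Element totals:
  C: 3
  H: 8
  N: 2
  O: 1
Molecular formula: C3H8N2O.
DoU = (2C + 2 + N − H − X) / 2 = (2·3 + 2 + 2 − 8 − 0) / 2 = 1.

1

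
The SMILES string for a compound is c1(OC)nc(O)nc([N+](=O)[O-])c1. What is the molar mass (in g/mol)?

171.11 g/mol

Atom tally by fragment:
  pyrimidine ring core → C:4 H:4 N:2
  (− 3 ring H displaced by substituents)
  + OCH3 → C:1 H:3 O:1
  + OH → O:1 H:1
  + NO2 → N:1 O:2
Element totals:
  C: 5
  H: 5
  N: 3
  O: 4
Molecular formula: C5H5N3O4.
  M = 5(12.011) + 5(1.008) + 3(14.007) + 4(15.999)
    = 60.055 + 5.040 + 42.021 + 63.996 = 171.112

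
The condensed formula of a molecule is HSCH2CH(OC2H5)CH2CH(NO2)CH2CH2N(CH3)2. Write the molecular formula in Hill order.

Atom tally by fragment:
  HSCH2 → C:1 H:3 S:1
  CH(OC2H5) → C:3 H:6 O:1
  CH2 → C:1 H:2
  CH(NO2) → C:1 H:1 N:1 O:2
  CH2 → C:1 H:2
  CH2N(CH3)2 → C:3 H:8 N:1
Element totals:
  C: 10
  H: 22
  N: 2
  O: 3
  S: 1

C10H22N2O3S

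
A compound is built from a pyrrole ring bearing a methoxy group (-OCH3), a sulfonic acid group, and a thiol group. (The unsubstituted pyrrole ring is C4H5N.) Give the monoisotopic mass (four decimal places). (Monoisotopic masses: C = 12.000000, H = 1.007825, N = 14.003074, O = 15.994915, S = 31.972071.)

Atom tally by fragment:
  pyrrole ring core → C:4 H:5 N:1
  (− 3 ring H displaced by substituents)
  + OCH3 → C:1 H:3 O:1
  + SO3H → S:1 O:3 H:1
  + SH → S:1 H:1
Element totals:
  C: 5
  H: 7
  N: 1
  O: 4
  S: 2
Molecular formula: C5H7NO4S2.
  M = 5(12.0) + 7(1.007825) + 14.003074 + 4(15.994915) + 2(31.972071)
    = 60.000000 + 7.054775 + 14.003074 + 63.979660 + 63.944142 = 208.981651

208.9817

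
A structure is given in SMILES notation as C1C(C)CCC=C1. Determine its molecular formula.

C7H12

Atom tally by fragment:
  cyclohexene ring core → C:6 H:10
  (− 1 ring H displaced by substituents)
  + CH3 → C:1 H:3
Element totals:
  C: 7
  H: 12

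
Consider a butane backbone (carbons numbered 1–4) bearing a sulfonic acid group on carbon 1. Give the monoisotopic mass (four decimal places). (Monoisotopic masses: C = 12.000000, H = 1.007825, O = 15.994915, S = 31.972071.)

138.0351

Atom tally by fragment:
  HO3SCH2 → C:1 H:3 S:1 O:3
  CH2 → C:1 H:2
  CH2 → C:1 H:2
  CH3 → C:1 H:3
Element totals:
  C: 4
  H: 10
  O: 3
  S: 1
Molecular formula: C4H10O3S.
  M = 4(12.0) + 10(1.007825) + 3(15.994915) + 31.972071
    = 48.000000 + 10.078250 + 47.984745 + 31.972071 = 138.035066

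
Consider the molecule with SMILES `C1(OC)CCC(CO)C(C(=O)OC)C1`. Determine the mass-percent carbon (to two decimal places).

Atom tally by fragment:
  cyclohexane ring core → C:6 H:12
  (− 3 ring H displaced by substituents)
  + OCH3 → C:1 H:3 O:1
  + CH2OH → C:1 H:3 O:1
  + COOCH3 → C:2 H:3 O:2
Element totals:
  C: 10
  H: 18
  O: 4
Molecular formula: C10H18O4.
Molar mass = 202.250 g/mol.
Mass from C: 10 × 12.011 = 120.110 g/mol.
%C = 120.110 / 202.250 × 100 = 59.39%.

59.39%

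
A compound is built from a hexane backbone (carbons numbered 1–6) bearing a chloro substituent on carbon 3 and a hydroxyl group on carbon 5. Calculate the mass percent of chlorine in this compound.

25.95%

Atom tally by fragment:
  CH3 → C:1 H:3
  CH2 → C:1 H:2
  CH(Cl) → C:1 H:1 Cl:1
  CH2 → C:1 H:2
  CH(OH) → C:1 H:2 O:1
  CH3 → C:1 H:3
Element totals:
  C: 6
  H: 13
  Cl: 1
  O: 1
Molecular formula: C6H13ClO.
Molar mass = 136.619 g/mol.
Mass from Cl: 1 × 35.45 = 35.450 g/mol.
%Cl = 35.450 / 136.619 × 100 = 25.95%.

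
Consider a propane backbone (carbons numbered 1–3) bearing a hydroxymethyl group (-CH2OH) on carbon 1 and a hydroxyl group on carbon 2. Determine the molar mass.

Atom tally by fragment:
  HOCH2CH2 → C:2 H:5 O:1
  CH(OH) → C:1 H:2 O:1
  CH3 → C:1 H:3
Element totals:
  C: 4
  H: 10
  O: 2
Molecular formula: C4H10O2.
  M = 4(12.011) + 10(1.008) + 2(15.999)
    = 48.044 + 10.080 + 31.998 = 90.122

90.12 g/mol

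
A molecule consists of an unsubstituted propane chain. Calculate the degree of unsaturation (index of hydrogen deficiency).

0

Atom tally by fragment:
  CH3 → C:1 H:3
  CH2 → C:1 H:2
  CH3 → C:1 H:3
Element totals:
  C: 3
  H: 8
Molecular formula: C3H8.
DoU = (2C + 2 + N − H − X) / 2 = (2·3 + 2 + 0 − 8 − 0) / 2 = 0.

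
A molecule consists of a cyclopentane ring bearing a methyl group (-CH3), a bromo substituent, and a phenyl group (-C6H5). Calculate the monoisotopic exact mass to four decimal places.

Atom tally by fragment:
  cyclopentane ring core → C:5 H:10
  (− 3 ring H displaced by substituents)
  + CH3 → C:1 H:3
  + Br → Br:1
  + C6H5 → C:6 H:5
Element totals:
  C: 12
  H: 15
  Br: 1
Molecular formula: C12H15Br.
  M = 12(12.0) + 15(1.007825) + 78.918338
    = 144.000000 + 15.117375 + 78.918338 = 238.035713

238.0357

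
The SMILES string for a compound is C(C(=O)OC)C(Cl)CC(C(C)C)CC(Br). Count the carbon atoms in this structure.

Atom tally by fragment:
  CH3OOCCH2 → C:3 H:5 O:2
  CH(Cl) → C:1 H:1 Cl:1
  CH2 → C:1 H:2
  CH(CH(CH3)2) → C:4 H:8
  CH2 → C:1 H:2
  CH2Br → C:1 H:2 Br:1
Element totals:
  C: 11
  H: 20
  Br: 1
  Cl: 1
  O: 2

11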